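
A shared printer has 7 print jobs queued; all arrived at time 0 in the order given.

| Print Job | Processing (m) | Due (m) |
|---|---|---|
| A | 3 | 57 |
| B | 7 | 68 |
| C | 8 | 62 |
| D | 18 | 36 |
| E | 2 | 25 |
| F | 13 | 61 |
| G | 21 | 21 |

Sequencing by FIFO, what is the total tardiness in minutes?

FIFO (arrival order): A B C D E F G.
A: 0→3, due 57, tardiness 0
B: 3→10, due 68, tardiness 0
C: 10→18, due 62, tardiness 0
D: 18→36, due 36, tardiness 0
E: 36→38, due 25, tardiness 13
F: 38→51, due 61, tardiness 0
G: 51→72, due 21, tardiness 51
Sum = 0+0+0+0+13+0+51 = 64.

64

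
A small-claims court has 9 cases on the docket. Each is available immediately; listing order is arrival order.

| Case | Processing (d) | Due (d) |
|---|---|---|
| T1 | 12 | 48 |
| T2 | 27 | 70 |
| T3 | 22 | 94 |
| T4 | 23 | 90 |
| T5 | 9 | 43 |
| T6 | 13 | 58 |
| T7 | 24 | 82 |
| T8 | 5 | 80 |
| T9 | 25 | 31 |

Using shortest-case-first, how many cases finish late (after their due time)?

3

SPT (increasing processing time): T8 T5 T1 T6 T3 T4 T7 T9 T2.
T8: 0→5, due 80, tardiness 0
T5: 5→14, due 43, tardiness 0
T1: 14→26, due 48, tardiness 0
T6: 26→39, due 58, tardiness 0
T3: 39→61, due 94, tardiness 0
T4: 61→84, due 90, tardiness 0
T7: 84→108, due 82, tardiness 26
T9: 108→133, due 31, tardiness 102
T2: 133→160, due 70, tardiness 90
Late cases: 3.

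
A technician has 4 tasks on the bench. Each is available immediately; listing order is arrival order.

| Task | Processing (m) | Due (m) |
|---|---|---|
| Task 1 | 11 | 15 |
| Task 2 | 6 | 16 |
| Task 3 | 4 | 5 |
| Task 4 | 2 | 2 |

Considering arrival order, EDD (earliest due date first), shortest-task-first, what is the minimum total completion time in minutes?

FIFO (arrival order): Task 1 Task 2 Task 3 Task 4.
Task 1: 0→11
Task 2: 11→17
Task 3: 17→21
Task 4: 21→23
Sum = 11+17+21+23 = 72.
EDD (increasing due date): Task 4 Task 3 Task 1 Task 2.
Task 4: 0→2
Task 3: 2→6
Task 1: 6→17
Task 2: 17→23
Sum = 2+6+17+23 = 48.
SPT (increasing processing time): Task 4 Task 3 Task 2 Task 1.
Task 4: 0→2
Task 3: 2→6
Task 2: 6→12
Task 1: 12→23
Sum = 2+6+12+23 = 43.
FIFO 72, EDD 48, SPT 43 → minimum 43.

43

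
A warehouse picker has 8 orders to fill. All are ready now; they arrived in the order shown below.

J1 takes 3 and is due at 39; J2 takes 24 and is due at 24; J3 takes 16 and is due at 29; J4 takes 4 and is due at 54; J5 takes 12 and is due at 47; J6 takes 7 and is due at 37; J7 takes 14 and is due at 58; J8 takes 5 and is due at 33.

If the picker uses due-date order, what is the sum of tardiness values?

EDD (increasing due date): J2 J3 J8 J6 J1 J5 J4 J7.
J2: 0→24, due 24, tardiness 0
J3: 24→40, due 29, tardiness 11
J8: 40→45, due 33, tardiness 12
J6: 45→52, due 37, tardiness 15
J1: 52→55, due 39, tardiness 16
J5: 55→67, due 47, tardiness 20
J4: 67→71, due 54, tardiness 17
J7: 71→85, due 58, tardiness 27
Sum = 0+11+12+15+16+20+17+27 = 118.

118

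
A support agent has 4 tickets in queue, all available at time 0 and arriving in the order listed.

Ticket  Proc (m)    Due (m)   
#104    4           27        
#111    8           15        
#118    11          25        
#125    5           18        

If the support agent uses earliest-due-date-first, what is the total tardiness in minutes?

EDD (increasing due date): #111 #125 #118 #104.
#111: 0→8, due 15, tardiness 0
#125: 8→13, due 18, tardiness 0
#118: 13→24, due 25, tardiness 0
#104: 24→28, due 27, tardiness 1
Sum = 0+0+0+1 = 1.

1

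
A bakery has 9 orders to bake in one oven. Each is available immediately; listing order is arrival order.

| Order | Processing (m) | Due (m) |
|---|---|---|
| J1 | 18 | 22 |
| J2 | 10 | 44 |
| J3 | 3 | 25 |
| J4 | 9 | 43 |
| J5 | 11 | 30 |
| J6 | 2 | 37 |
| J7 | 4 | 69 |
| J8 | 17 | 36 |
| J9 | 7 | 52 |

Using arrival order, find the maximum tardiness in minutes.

FIFO (arrival order): J1 J2 J3 J4 J5 J6 J7 J8 J9.
J1: 0→18, due 22, tardiness 0
J2: 18→28, due 44, tardiness 0
J3: 28→31, due 25, tardiness 6
J4: 31→40, due 43, tardiness 0
J5: 40→51, due 30, tardiness 21
J6: 51→53, due 37, tardiness 16
J7: 53→57, due 69, tardiness 0
J8: 57→74, due 36, tardiness 38
J9: 74→81, due 52, tardiness 29
Maximum = 38.

38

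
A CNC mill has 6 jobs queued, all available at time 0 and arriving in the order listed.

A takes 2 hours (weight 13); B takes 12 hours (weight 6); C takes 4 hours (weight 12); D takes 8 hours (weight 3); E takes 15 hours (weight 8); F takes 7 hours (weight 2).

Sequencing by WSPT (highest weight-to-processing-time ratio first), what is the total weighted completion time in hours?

683

WSPT (decreasing weight/processing-time ratio): A C E B D F.
A: finishes 2, weight 13, w·C = 26
C: finishes 6, weight 12, w·C = 72
E: finishes 21, weight 8, w·C = 168
B: finishes 33, weight 6, w·C = 198
D: finishes 41, weight 3, w·C = 123
F: finishes 48, weight 2, w·C = 96
Sum = 26+72+168+198+123+96 = 683.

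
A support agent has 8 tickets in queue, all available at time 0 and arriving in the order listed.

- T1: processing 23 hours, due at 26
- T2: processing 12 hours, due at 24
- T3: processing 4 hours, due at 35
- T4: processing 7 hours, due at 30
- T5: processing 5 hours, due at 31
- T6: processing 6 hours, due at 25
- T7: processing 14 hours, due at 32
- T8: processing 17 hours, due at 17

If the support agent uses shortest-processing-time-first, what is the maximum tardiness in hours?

62

SPT (increasing processing time): T3 T5 T6 T4 T2 T7 T8 T1.
T3: 0→4, due 35, tardiness 0
T5: 4→9, due 31, tardiness 0
T6: 9→15, due 25, tardiness 0
T4: 15→22, due 30, tardiness 0
T2: 22→34, due 24, tardiness 10
T7: 34→48, due 32, tardiness 16
T8: 48→65, due 17, tardiness 48
T1: 65→88, due 26, tardiness 62
Maximum = 62.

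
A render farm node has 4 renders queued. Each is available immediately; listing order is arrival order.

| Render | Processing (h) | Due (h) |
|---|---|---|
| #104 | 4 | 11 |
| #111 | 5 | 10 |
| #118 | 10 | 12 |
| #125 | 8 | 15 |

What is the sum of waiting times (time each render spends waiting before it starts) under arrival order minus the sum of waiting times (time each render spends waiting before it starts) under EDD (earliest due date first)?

FIFO (arrival order): #104 #111 #118 #125.
#104: waits 0, runs 0→4
#111: waits 4, runs 4→9
#118: waits 9, runs 9→19
#125: waits 19, runs 19→27
Sum = 0+4+9+19 = 32.
EDD (increasing due date): #111 #104 #118 #125.
#111: waits 0, runs 0→5
#104: waits 5, runs 5→9
#118: waits 9, runs 9→19
#125: waits 19, runs 19→27
Sum = 0+5+9+19 = 33.
Difference = 32 − 33 = -1.

-1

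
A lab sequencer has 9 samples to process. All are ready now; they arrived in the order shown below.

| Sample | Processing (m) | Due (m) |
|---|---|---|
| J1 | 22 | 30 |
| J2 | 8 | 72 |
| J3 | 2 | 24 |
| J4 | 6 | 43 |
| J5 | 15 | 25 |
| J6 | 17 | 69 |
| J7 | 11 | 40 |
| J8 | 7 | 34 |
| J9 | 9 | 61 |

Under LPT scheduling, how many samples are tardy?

LPT (decreasing processing time): J1 J6 J5 J7 J9 J2 J8 J4 J3.
J1: 0→22, due 30, tardiness 0
J6: 22→39, due 69, tardiness 0
J5: 39→54, due 25, tardiness 29
J7: 54→65, due 40, tardiness 25
J9: 65→74, due 61, tardiness 13
J2: 74→82, due 72, tardiness 10
J8: 82→89, due 34, tardiness 55
J4: 89→95, due 43, tardiness 52
J3: 95→97, due 24, tardiness 73
Late samples: 7.

7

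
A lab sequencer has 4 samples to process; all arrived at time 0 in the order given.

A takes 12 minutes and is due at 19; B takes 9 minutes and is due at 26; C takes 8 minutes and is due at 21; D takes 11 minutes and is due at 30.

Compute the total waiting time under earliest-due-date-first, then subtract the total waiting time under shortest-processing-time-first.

8

EDD (increasing due date): A C B D.
A: waits 0, runs 0→12
C: waits 12, runs 12→20
B: waits 20, runs 20→29
D: waits 29, runs 29→40
Sum = 0+12+20+29 = 61.
SPT (increasing processing time): C B D A.
C: waits 0, runs 0→8
B: waits 8, runs 8→17
D: waits 17, runs 17→28
A: waits 28, runs 28→40
Sum = 0+8+17+28 = 53.
Difference = 61 − 53 = 8.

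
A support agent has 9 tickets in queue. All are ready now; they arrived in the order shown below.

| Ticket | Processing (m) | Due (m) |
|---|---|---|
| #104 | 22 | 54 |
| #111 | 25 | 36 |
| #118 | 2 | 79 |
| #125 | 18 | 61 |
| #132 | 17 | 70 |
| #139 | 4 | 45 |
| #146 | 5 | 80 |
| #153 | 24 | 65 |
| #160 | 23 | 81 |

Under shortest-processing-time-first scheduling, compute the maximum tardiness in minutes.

SPT (increasing processing time): #118 #139 #146 #132 #125 #104 #160 #153 #111.
#118: 0→2, due 79, tardiness 0
#139: 2→6, due 45, tardiness 0
#146: 6→11, due 80, tardiness 0
#132: 11→28, due 70, tardiness 0
#125: 28→46, due 61, tardiness 0
#104: 46→68, due 54, tardiness 14
#160: 68→91, due 81, tardiness 10
#153: 91→115, due 65, tardiness 50
#111: 115→140, due 36, tardiness 104
Maximum = 104.

104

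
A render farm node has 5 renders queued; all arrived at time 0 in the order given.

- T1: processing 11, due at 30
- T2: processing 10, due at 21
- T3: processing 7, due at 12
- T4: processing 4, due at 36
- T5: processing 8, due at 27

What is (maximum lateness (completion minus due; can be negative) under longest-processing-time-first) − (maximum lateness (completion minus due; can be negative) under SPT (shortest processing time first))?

LPT (decreasing processing time): T1 T2 T5 T3 T4.
T1: 0→11, due 30, lateness -19
T2: 11→21, due 21, lateness 0
T5: 21→29, due 27, lateness 2
T3: 29→36, due 12, lateness 24
T4: 36→40, due 36, lateness 4
Maximum = 24.
SPT (increasing processing time): T4 T3 T5 T2 T1.
T4: 0→4, due 36, lateness -32
T3: 4→11, due 12, lateness -1
T5: 11→19, due 27, lateness -8
T2: 19→29, due 21, lateness 8
T1: 29→40, due 30, lateness 10
Maximum = 10.
Difference = 24 − 10 = 14.

14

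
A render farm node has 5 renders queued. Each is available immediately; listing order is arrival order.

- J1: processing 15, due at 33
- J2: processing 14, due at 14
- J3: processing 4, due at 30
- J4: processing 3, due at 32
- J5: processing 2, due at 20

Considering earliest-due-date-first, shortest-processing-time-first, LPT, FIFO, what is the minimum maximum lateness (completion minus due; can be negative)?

EDD (increasing due date): J2 J5 J3 J4 J1.
J2: 0→14, due 14, lateness 0
J5: 14→16, due 20, lateness -4
J3: 16→20, due 30, lateness -10
J4: 20→23, due 32, lateness -9
J1: 23→38, due 33, lateness 5
Maximum = 5.
SPT (increasing processing time): J5 J4 J3 J2 J1.
J5: 0→2, due 20, lateness -18
J4: 2→5, due 32, lateness -27
J3: 5→9, due 30, lateness -21
J2: 9→23, due 14, lateness 9
J1: 23→38, due 33, lateness 5
Maximum = 9.
LPT (decreasing processing time): J1 J2 J3 J4 J5.
J1: 0→15, due 33, lateness -18
J2: 15→29, due 14, lateness 15
J3: 29→33, due 30, lateness 3
J4: 33→36, due 32, lateness 4
J5: 36→38, due 20, lateness 18
Maximum = 18.
FIFO (arrival order): J1 J2 J3 J4 J5.
J1: 0→15, due 33, lateness -18
J2: 15→29, due 14, lateness 15
J3: 29→33, due 30, lateness 3
J4: 33→36, due 32, lateness 4
J5: 36→38, due 20, lateness 18
Maximum = 18.
EDD 5, SPT 9, LPT 18, FIFO 18 → minimum 5.

5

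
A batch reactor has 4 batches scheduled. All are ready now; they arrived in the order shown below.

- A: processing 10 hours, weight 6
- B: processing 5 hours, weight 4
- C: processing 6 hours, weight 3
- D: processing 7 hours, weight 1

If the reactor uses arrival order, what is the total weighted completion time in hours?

211

FIFO (arrival order): A B C D.
A: finishes 10, weight 6, w·C = 60
B: finishes 15, weight 4, w·C = 60
C: finishes 21, weight 3, w·C = 63
D: finishes 28, weight 1, w·C = 28
Sum = 60+60+63+28 = 211.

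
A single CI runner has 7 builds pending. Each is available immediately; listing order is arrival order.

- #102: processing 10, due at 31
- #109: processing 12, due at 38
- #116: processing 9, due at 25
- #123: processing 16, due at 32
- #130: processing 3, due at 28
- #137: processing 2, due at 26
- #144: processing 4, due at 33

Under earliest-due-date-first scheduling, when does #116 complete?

EDD (increasing due date): #116 #137 #130 #102 #123 #144 #109.
#116: 0→9

9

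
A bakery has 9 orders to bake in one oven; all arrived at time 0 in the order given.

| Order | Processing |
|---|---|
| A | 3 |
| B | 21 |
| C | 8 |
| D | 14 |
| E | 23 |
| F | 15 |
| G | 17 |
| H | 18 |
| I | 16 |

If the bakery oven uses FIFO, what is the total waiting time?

478

FIFO (arrival order): A B C D E F G H I.
A: waits 0, runs 0→3
B: waits 3, runs 3→24
C: waits 24, runs 24→32
D: waits 32, runs 32→46
E: waits 46, runs 46→69
F: waits 69, runs 69→84
G: waits 84, runs 84→101
H: waits 101, runs 101→119
I: waits 119, runs 119→135
Sum = 0+3+24+32+46+69+84+101+119 = 478.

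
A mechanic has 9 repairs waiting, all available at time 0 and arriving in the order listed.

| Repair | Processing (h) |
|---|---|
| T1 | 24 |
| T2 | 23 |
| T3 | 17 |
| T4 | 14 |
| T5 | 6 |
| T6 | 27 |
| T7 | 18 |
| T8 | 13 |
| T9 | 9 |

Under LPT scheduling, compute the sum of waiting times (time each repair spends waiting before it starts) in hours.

757

LPT (decreasing processing time): T6 T1 T2 T7 T3 T4 T8 T9 T5.
T6: waits 0, runs 0→27
T1: waits 27, runs 27→51
T2: waits 51, runs 51→74
T7: waits 74, runs 74→92
T3: waits 92, runs 92→109
T4: waits 109, runs 109→123
T8: waits 123, runs 123→136
T9: waits 136, runs 136→145
T5: waits 145, runs 145→151
Sum = 0+27+51+74+92+109+123+136+145 = 757.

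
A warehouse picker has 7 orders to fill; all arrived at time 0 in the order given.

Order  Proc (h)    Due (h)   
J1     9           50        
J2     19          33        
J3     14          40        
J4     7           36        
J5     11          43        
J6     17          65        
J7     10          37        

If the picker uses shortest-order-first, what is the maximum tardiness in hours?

54

SPT (increasing processing time): J4 J1 J7 J5 J3 J6 J2.
J4: 0→7, due 36, tardiness 0
J1: 7→16, due 50, tardiness 0
J7: 16→26, due 37, tardiness 0
J5: 26→37, due 43, tardiness 0
J3: 37→51, due 40, tardiness 11
J6: 51→68, due 65, tardiness 3
J2: 68→87, due 33, tardiness 54
Maximum = 54.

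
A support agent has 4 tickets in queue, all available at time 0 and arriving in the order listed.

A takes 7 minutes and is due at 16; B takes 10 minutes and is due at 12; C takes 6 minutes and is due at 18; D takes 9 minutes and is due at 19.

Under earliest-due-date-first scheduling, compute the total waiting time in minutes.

50

EDD (increasing due date): B A C D.
B: waits 0, runs 0→10
A: waits 10, runs 10→17
C: waits 17, runs 17→23
D: waits 23, runs 23→32
Sum = 0+10+17+23 = 50.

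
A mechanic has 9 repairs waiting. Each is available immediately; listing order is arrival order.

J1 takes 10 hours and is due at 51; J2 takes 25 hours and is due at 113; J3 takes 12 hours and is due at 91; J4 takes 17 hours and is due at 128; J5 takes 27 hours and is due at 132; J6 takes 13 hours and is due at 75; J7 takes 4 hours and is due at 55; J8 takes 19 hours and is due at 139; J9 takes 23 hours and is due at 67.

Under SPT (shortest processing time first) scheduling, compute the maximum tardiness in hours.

31

SPT (increasing processing time): J7 J1 J3 J6 J4 J8 J9 J2 J5.
J7: 0→4, due 55, tardiness 0
J1: 4→14, due 51, tardiness 0
J3: 14→26, due 91, tardiness 0
J6: 26→39, due 75, tardiness 0
J4: 39→56, due 128, tardiness 0
J8: 56→75, due 139, tardiness 0
J9: 75→98, due 67, tardiness 31
J2: 98→123, due 113, tardiness 10
J5: 123→150, due 132, tardiness 18
Maximum = 31.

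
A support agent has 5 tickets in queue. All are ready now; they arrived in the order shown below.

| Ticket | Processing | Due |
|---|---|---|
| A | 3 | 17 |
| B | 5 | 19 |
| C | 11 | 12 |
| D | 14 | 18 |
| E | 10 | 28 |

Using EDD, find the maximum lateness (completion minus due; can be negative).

EDD (increasing due date): C A D B E.
C: 0→11, due 12, lateness -1
A: 11→14, due 17, lateness -3
D: 14→28, due 18, lateness 10
B: 28→33, due 19, lateness 14
E: 33→43, due 28, lateness 15
Maximum = 15.

15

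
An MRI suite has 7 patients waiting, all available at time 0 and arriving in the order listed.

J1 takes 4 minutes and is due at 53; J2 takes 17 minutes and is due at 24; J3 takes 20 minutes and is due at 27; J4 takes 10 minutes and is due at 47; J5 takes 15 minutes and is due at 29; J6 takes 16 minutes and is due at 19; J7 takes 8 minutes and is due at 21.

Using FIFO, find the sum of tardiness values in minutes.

187

FIFO (arrival order): J1 J2 J3 J4 J5 J6 J7.
J1: 0→4, due 53, tardiness 0
J2: 4→21, due 24, tardiness 0
J3: 21→41, due 27, tardiness 14
J4: 41→51, due 47, tardiness 4
J5: 51→66, due 29, tardiness 37
J6: 66→82, due 19, tardiness 63
J7: 82→90, due 21, tardiness 69
Sum = 0+0+14+4+37+63+69 = 187.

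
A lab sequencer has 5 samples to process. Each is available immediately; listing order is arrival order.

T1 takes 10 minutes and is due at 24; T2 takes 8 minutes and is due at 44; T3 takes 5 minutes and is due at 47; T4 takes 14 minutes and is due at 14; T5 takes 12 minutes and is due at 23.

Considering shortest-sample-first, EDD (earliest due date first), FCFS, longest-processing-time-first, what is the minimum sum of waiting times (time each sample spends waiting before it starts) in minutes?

SPT (increasing processing time): T3 T2 T1 T5 T4.
T3: waits 0, runs 0→5
T2: waits 5, runs 5→13
T1: waits 13, runs 13→23
T5: waits 23, runs 23→35
T4: waits 35, runs 35→49
Sum = 0+5+13+23+35 = 76.
EDD (increasing due date): T4 T5 T1 T2 T3.
T4: waits 0, runs 0→14
T5: waits 14, runs 14→26
T1: waits 26, runs 26→36
T2: waits 36, runs 36→44
T3: waits 44, runs 44→49
Sum = 0+14+26+36+44 = 120.
FIFO (arrival order): T1 T2 T3 T4 T5.
T1: waits 0, runs 0→10
T2: waits 10, runs 10→18
T3: waits 18, runs 18→23
T4: waits 23, runs 23→37
T5: waits 37, runs 37→49
Sum = 0+10+18+23+37 = 88.
LPT (decreasing processing time): T4 T5 T1 T2 T3.
T4: waits 0, runs 0→14
T5: waits 14, runs 14→26
T1: waits 26, runs 26→36
T2: waits 36, runs 36→44
T3: waits 44, runs 44→49
Sum = 0+14+26+36+44 = 120.
SPT 76, EDD 120, FIFO 88, LPT 120 → minimum 76.

76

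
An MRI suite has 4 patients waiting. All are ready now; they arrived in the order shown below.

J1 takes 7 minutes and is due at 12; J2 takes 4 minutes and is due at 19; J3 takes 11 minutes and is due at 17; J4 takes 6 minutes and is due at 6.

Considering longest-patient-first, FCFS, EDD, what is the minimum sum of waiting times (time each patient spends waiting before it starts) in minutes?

LPT (decreasing processing time): J3 J1 J4 J2.
J3: waits 0, runs 0→11
J1: waits 11, runs 11→18
J4: waits 18, runs 18→24
J2: waits 24, runs 24→28
Sum = 0+11+18+24 = 53.
FIFO (arrival order): J1 J2 J3 J4.
J1: waits 0, runs 0→7
J2: waits 7, runs 7→11
J3: waits 11, runs 11→22
J4: waits 22, runs 22→28
Sum = 0+7+11+22 = 40.
EDD (increasing due date): J4 J1 J3 J2.
J4: waits 0, runs 0→6
J1: waits 6, runs 6→13
J3: waits 13, runs 13→24
J2: waits 24, runs 24→28
Sum = 0+6+13+24 = 43.
LPT 53, FIFO 40, EDD 43 → minimum 40.

40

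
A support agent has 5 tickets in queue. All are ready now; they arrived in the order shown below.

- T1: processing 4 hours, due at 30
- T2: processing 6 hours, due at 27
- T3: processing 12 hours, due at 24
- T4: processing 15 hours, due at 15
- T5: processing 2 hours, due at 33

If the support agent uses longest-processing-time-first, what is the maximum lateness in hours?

LPT (decreasing processing time): T4 T3 T2 T1 T5.
T4: 0→15, due 15, lateness 0
T3: 15→27, due 24, lateness 3
T2: 27→33, due 27, lateness 6
T1: 33→37, due 30, lateness 7
T5: 37→39, due 33, lateness 6
Maximum = 7.

7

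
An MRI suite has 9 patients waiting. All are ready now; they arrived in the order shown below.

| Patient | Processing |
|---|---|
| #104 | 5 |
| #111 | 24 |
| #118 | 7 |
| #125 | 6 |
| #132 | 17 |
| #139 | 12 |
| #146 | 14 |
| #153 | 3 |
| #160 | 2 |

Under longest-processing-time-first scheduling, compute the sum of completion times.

LPT (decreasing processing time): #111 #132 #146 #139 #118 #125 #104 #153 #160.
#111: 0→24
#132: 24→41
#146: 41→55
#139: 55→67
#118: 67→74
#125: 74→80
#104: 80→85
#153: 85→88
#160: 88→90
Sum = 24+41+55+67+74+80+85+88+90 = 604.

604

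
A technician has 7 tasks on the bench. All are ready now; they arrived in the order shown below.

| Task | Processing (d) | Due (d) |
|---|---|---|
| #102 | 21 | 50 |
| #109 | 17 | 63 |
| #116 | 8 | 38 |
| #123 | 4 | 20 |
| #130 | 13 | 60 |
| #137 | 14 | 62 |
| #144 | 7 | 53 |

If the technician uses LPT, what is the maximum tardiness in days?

LPT (decreasing processing time): #102 #109 #137 #130 #116 #144 #123.
#102: 0→21, due 50, tardiness 0
#109: 21→38, due 63, tardiness 0
#137: 38→52, due 62, tardiness 0
#130: 52→65, due 60, tardiness 5
#116: 65→73, due 38, tardiness 35
#144: 73→80, due 53, tardiness 27
#123: 80→84, due 20, tardiness 64
Maximum = 64.

64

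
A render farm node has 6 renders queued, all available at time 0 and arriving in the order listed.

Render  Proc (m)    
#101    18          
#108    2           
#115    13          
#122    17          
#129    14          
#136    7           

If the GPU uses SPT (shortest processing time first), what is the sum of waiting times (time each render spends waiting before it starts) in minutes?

122

SPT (increasing processing time): #108 #136 #115 #129 #122 #101.
#108: waits 0, runs 0→2
#136: waits 2, runs 2→9
#115: waits 9, runs 9→22
#129: waits 22, runs 22→36
#122: waits 36, runs 36→53
#101: waits 53, runs 53→71
Sum = 0+2+9+22+36+53 = 122.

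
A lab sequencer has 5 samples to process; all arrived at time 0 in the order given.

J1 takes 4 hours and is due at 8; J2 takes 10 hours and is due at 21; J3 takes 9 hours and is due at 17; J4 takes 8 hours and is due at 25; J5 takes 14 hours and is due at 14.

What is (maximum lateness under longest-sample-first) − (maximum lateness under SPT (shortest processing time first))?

LPT (decreasing processing time): J5 J2 J3 J4 J1.
J5: 0→14, due 14, lateness 0
J2: 14→24, due 21, lateness 3
J3: 24→33, due 17, lateness 16
J4: 33→41, due 25, lateness 16
J1: 41→45, due 8, lateness 37
Maximum = 37.
SPT (increasing processing time): J1 J4 J3 J2 J5.
J1: 0→4, due 8, lateness -4
J4: 4→12, due 25, lateness -13
J3: 12→21, due 17, lateness 4
J2: 21→31, due 21, lateness 10
J5: 31→45, due 14, lateness 31
Maximum = 31.
Difference = 37 − 31 = 6.

6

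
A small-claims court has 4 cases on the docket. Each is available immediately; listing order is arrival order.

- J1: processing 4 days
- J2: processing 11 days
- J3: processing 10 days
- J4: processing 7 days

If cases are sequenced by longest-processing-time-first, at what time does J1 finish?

LPT (decreasing processing time): J2 J3 J4 J1.
J2: 0→11
J3: 11→21
J4: 21→28
J1: 28→32

32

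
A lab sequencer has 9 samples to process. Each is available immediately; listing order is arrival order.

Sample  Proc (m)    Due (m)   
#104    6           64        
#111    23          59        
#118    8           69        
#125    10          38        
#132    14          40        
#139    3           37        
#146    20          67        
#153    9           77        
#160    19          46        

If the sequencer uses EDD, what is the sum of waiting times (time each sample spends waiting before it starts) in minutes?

EDD (increasing due date): #139 #125 #132 #160 #111 #104 #146 #118 #153.
#139: waits 0, runs 0→3
#125: waits 3, runs 3→13
#132: waits 13, runs 13→27
#160: waits 27, runs 27→46
#111: waits 46, runs 46→69
#104: waits 69, runs 69→75
#146: waits 75, runs 75→95
#118: waits 95, runs 95→103
#153: waits 103, runs 103→112
Sum = 0+3+13+27+46+69+75+95+103 = 431.

431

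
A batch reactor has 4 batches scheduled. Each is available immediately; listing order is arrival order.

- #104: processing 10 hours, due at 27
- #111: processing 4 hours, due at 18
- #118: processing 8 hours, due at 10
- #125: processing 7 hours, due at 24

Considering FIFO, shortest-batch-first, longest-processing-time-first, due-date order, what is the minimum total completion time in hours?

FIFO (arrival order): #104 #111 #118 #125.
#104: 0→10
#111: 10→14
#118: 14→22
#125: 22→29
Sum = 10+14+22+29 = 75.
SPT (increasing processing time): #111 #125 #118 #104.
#111: 0→4
#125: 4→11
#118: 11→19
#104: 19→29
Sum = 4+11+19+29 = 63.
LPT (decreasing processing time): #104 #118 #125 #111.
#104: 0→10
#118: 10→18
#125: 18→25
#111: 25→29
Sum = 10+18+25+29 = 82.
EDD (increasing due date): #118 #111 #125 #104.
#118: 0→8
#111: 8→12
#125: 12→19
#104: 19→29
Sum = 8+12+19+29 = 68.
FIFO 75, SPT 63, LPT 82, EDD 68 → minimum 63.

63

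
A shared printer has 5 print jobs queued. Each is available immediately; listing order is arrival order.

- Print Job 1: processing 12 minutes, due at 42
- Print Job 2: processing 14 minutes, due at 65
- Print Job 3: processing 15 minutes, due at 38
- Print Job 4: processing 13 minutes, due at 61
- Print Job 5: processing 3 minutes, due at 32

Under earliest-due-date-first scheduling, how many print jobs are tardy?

0

EDD (increasing due date): Print Job 5 Print Job 3 Print Job 1 Print Job 4 Print Job 2.
Print Job 5: 0→3, due 32, tardiness 0
Print Job 3: 3→18, due 38, tardiness 0
Print Job 1: 18→30, due 42, tardiness 0
Print Job 4: 30→43, due 61, tardiness 0
Print Job 2: 43→57, due 65, tardiness 0
Late print jobs: 0.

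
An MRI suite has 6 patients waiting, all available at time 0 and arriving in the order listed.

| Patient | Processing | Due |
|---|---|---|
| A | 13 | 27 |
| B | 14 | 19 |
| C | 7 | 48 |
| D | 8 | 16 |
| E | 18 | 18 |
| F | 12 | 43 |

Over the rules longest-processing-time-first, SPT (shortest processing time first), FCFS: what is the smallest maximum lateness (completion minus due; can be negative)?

LPT (decreasing processing time): E B A F D C.
E: 0→18, due 18, lateness 0
B: 18→32, due 19, lateness 13
A: 32→45, due 27, lateness 18
F: 45→57, due 43, lateness 14
D: 57→65, due 16, lateness 49
C: 65→72, due 48, lateness 24
Maximum = 49.
SPT (increasing processing time): C D F A B E.
C: 0→7, due 48, lateness -41
D: 7→15, due 16, lateness -1
F: 15→27, due 43, lateness -16
A: 27→40, due 27, lateness 13
B: 40→54, due 19, lateness 35
E: 54→72, due 18, lateness 54
Maximum = 54.
FIFO (arrival order): A B C D E F.
A: 0→13, due 27, lateness -14
B: 13→27, due 19, lateness 8
C: 27→34, due 48, lateness -14
D: 34→42, due 16, lateness 26
E: 42→60, due 18, lateness 42
F: 60→72, due 43, lateness 29
Maximum = 42.
LPT 49, SPT 54, FIFO 42 → minimum 42.

42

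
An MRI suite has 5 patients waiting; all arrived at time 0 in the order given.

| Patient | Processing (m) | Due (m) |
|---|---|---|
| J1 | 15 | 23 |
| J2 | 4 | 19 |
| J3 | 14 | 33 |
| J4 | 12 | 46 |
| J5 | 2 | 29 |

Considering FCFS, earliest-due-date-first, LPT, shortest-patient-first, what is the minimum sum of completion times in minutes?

FIFO (arrival order): J1 J2 J3 J4 J5.
J1: 0→15
J2: 15→19
J3: 19→33
J4: 33→45
J5: 45→47
Sum = 15+19+33+45+47 = 159.
EDD (increasing due date): J2 J1 J5 J3 J4.
J2: 0→4
J1: 4→19
J5: 19→21
J3: 21→35
J4: 35→47
Sum = 4+19+21+35+47 = 126.
LPT (decreasing processing time): J1 J3 J4 J2 J5.
J1: 0→15
J3: 15→29
J4: 29→41
J2: 41→45
J5: 45→47
Sum = 15+29+41+45+47 = 177.
SPT (increasing processing time): J5 J2 J4 J3 J1.
J5: 0→2
J2: 2→6
J4: 6→18
J3: 18→32
J1: 32→47
Sum = 2+6+18+32+47 = 105.
FIFO 159, EDD 126, LPT 177, SPT 105 → minimum 105.

105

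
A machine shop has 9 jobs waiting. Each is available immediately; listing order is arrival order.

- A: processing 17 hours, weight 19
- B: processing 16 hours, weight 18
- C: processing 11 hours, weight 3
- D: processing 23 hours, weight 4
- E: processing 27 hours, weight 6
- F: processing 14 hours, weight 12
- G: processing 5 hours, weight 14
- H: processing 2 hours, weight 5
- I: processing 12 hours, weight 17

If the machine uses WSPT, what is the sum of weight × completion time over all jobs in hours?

4201

WSPT (decreasing weight/processing-time ratio): G H I B A F C E D.
G: finishes 5, weight 14, w·C = 70
H: finishes 7, weight 5, w·C = 35
I: finishes 19, weight 17, w·C = 323
B: finishes 35, weight 18, w·C = 630
A: finishes 52, weight 19, w·C = 988
F: finishes 66, weight 12, w·C = 792
C: finishes 77, weight 3, w·C = 231
E: finishes 104, weight 6, w·C = 624
D: finishes 127, weight 4, w·C = 508
Sum = 70+35+323+630+988+792+231+624+508 = 4201.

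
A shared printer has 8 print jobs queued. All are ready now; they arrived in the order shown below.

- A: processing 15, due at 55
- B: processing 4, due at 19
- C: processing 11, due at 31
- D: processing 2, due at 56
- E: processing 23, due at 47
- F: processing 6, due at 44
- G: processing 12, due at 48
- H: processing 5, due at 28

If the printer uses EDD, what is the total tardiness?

58

EDD (increasing due date): B H C F E G A D.
B: 0→4, due 19, tardiness 0
H: 4→9, due 28, tardiness 0
C: 9→20, due 31, tardiness 0
F: 20→26, due 44, tardiness 0
E: 26→49, due 47, tardiness 2
G: 49→61, due 48, tardiness 13
A: 61→76, due 55, tardiness 21
D: 76→78, due 56, tardiness 22
Sum = 0+0+0+0+2+13+21+22 = 58.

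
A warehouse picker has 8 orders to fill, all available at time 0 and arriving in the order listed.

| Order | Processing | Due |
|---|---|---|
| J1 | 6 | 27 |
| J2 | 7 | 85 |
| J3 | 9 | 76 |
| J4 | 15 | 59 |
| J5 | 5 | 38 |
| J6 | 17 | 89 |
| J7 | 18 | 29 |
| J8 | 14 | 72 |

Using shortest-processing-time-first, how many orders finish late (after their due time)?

1

SPT (increasing processing time): J5 J1 J2 J3 J8 J4 J6 J7.
J5: 0→5, due 38, tardiness 0
J1: 5→11, due 27, tardiness 0
J2: 11→18, due 85, tardiness 0
J3: 18→27, due 76, tardiness 0
J8: 27→41, due 72, tardiness 0
J4: 41→56, due 59, tardiness 0
J6: 56→73, due 89, tardiness 0
J7: 73→91, due 29, tardiness 62
Late orders: 1.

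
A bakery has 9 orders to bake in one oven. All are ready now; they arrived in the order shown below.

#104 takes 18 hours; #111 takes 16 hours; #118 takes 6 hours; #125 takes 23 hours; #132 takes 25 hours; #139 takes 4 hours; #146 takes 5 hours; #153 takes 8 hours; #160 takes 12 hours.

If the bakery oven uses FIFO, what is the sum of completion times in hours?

654

FIFO (arrival order): #104 #111 #118 #125 #132 #139 #146 #153 #160.
#104: 0→18
#111: 18→34
#118: 34→40
#125: 40→63
#132: 63→88
#139: 88→92
#146: 92→97
#153: 97→105
#160: 105→117
Sum = 18+34+40+63+88+92+97+105+117 = 654.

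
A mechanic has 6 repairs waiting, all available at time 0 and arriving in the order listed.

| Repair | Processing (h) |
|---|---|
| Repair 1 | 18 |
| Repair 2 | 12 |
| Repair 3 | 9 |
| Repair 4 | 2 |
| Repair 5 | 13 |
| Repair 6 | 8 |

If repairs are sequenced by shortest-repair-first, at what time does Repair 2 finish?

31

SPT (increasing processing time): Repair 4 Repair 6 Repair 3 Repair 2 Repair 5 Repair 1.
Repair 4: 0→2
Repair 6: 2→10
Repair 3: 10→19
Repair 2: 19→31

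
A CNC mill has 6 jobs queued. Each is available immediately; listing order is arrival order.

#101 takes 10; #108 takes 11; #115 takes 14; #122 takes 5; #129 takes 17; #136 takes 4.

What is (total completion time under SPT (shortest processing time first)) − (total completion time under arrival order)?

SPT (increasing processing time): #136 #122 #101 #108 #115 #129.
#136: 0→4
#122: 4→9
#101: 9→19
#108: 19→30
#115: 30→44
#129: 44→61
Sum = 4+9+19+30+44+61 = 167.
FIFO (arrival order): #101 #108 #115 #122 #129 #136.
#101: 0→10
#108: 10→21
#115: 21→35
#122: 35→40
#129: 40→57
#136: 57→61
Sum = 10+21+35+40+57+61 = 224.
Difference = 167 − 224 = -57.

-57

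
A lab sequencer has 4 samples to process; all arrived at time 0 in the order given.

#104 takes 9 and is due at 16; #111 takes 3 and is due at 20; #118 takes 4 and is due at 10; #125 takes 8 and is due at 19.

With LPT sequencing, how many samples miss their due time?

2

LPT (decreasing processing time): #104 #125 #118 #111.
#104: 0→9, due 16, tardiness 0
#125: 9→17, due 19, tardiness 0
#118: 17→21, due 10, tardiness 11
#111: 21→24, due 20, tardiness 4
Late samples: 2.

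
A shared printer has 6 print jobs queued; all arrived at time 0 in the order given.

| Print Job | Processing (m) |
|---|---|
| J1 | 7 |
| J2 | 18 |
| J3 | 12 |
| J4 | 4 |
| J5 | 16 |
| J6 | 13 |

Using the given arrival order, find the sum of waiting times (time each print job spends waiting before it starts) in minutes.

167

FIFO (arrival order): J1 J2 J3 J4 J5 J6.
J1: waits 0, runs 0→7
J2: waits 7, runs 7→25
J3: waits 25, runs 25→37
J4: waits 37, runs 37→41
J5: waits 41, runs 41→57
J6: waits 57, runs 57→70
Sum = 0+7+25+37+41+57 = 167.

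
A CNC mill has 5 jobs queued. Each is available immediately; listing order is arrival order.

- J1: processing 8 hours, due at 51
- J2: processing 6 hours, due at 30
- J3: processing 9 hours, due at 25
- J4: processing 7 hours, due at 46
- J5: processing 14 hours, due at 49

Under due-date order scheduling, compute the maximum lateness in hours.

EDD (increasing due date): J3 J2 J4 J5 J1.
J3: 0→9, due 25, lateness -16
J2: 9→15, due 30, lateness -15
J4: 15→22, due 46, lateness -24
J5: 22→36, due 49, lateness -13
J1: 36→44, due 51, lateness -7
Maximum = -7.

-7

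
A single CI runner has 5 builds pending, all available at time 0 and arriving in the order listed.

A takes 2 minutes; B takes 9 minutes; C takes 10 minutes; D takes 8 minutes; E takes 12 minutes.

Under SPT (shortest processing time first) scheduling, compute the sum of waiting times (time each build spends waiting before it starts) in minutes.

SPT (increasing processing time): A D B C E.
A: waits 0, runs 0→2
D: waits 2, runs 2→10
B: waits 10, runs 10→19
C: waits 19, runs 19→29
E: waits 29, runs 29→41
Sum = 0+2+10+19+29 = 60.

60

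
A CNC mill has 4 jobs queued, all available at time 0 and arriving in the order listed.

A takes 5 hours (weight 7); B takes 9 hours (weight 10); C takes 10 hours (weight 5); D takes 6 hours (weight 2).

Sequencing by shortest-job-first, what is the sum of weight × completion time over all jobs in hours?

SPT (increasing processing time): A D B C.
A: finishes 5, weight 7, w·C = 35
D: finishes 11, weight 2, w·C = 22
B: finishes 20, weight 10, w·C = 200
C: finishes 30, weight 5, w·C = 150
Sum = 35+22+200+150 = 407.

407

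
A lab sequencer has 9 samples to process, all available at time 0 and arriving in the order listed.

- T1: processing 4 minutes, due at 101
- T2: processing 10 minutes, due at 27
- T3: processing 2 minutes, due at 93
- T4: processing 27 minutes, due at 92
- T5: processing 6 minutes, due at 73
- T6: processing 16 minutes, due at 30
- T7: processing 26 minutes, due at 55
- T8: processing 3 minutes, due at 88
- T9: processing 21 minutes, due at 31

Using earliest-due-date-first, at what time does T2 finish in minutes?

EDD (increasing due date): T2 T6 T9 T7 T5 T8 T4 T3 T1.
T2: 0→10

10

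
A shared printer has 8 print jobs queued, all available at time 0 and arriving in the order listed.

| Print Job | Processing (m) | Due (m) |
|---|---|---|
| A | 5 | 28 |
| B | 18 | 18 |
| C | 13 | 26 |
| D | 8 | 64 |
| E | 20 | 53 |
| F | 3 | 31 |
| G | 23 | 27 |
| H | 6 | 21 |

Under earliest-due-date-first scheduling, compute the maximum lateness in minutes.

EDD (increasing due date): B H C G A F E D.
B: 0→18, due 18, lateness 0
H: 18→24, due 21, lateness 3
C: 24→37, due 26, lateness 11
G: 37→60, due 27, lateness 33
A: 60→65, due 28, lateness 37
F: 65→68, due 31, lateness 37
E: 68→88, due 53, lateness 35
D: 88→96, due 64, lateness 32
Maximum = 37.

37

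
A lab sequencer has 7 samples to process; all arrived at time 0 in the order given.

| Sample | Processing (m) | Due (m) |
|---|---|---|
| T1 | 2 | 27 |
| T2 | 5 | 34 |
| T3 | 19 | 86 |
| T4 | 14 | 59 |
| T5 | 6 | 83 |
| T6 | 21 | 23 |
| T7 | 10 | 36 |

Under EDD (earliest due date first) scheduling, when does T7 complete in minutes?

38

EDD (increasing due date): T6 T1 T2 T7 T4 T5 T3.
T6: 0→21
T1: 21→23
T2: 23→28
T7: 28→38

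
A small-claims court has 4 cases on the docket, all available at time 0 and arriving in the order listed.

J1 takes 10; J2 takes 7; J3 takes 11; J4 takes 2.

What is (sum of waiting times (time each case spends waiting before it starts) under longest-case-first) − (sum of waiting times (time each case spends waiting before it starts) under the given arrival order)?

LPT (decreasing processing time): J3 J1 J2 J4.
J3: waits 0, runs 0→11
J1: waits 11, runs 11→21
J2: waits 21, runs 21→28
J4: waits 28, runs 28→30
Sum = 0+11+21+28 = 60.
FIFO (arrival order): J1 J2 J3 J4.
J1: waits 0, runs 0→10
J2: waits 10, runs 10→17
J3: waits 17, runs 17→28
J4: waits 28, runs 28→30
Sum = 0+10+17+28 = 55.
Difference = 60 − 55 = 5.

5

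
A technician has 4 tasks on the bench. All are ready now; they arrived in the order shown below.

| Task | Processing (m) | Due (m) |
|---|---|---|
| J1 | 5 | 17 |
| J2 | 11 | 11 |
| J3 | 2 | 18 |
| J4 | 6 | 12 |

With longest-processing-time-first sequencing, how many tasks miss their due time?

LPT (decreasing processing time): J2 J4 J1 J3.
J2: 0→11, due 11, tardiness 0
J4: 11→17, due 12, tardiness 5
J1: 17→22, due 17, tardiness 5
J3: 22→24, due 18, tardiness 6
Late tasks: 3.

3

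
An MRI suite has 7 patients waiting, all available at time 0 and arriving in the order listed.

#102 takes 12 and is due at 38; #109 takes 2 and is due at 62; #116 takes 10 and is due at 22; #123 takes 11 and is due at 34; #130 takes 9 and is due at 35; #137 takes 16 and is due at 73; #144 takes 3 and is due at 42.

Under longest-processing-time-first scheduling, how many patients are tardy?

LPT (decreasing processing time): #137 #102 #123 #116 #130 #144 #109.
#137: 0→16, due 73, tardiness 0
#102: 16→28, due 38, tardiness 0
#123: 28→39, due 34, tardiness 5
#116: 39→49, due 22, tardiness 27
#130: 49→58, due 35, tardiness 23
#144: 58→61, due 42, tardiness 19
#109: 61→63, due 62, tardiness 1
Late patients: 5.

5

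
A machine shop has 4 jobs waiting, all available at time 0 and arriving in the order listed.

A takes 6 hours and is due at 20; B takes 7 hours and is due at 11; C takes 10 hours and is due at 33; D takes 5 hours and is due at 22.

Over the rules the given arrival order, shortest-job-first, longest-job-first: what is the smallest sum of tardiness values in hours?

7

FIFO (arrival order): A B C D.
A: 0→6, due 20, tardiness 0
B: 6→13, due 11, tardiness 2
C: 13→23, due 33, tardiness 0
D: 23→28, due 22, tardiness 6
Sum = 0+2+0+6 = 8.
SPT (increasing processing time): D A B C.
D: 0→5, due 22, tardiness 0
A: 5→11, due 20, tardiness 0
B: 11→18, due 11, tardiness 7
C: 18→28, due 33, tardiness 0
Sum = 0+0+7+0 = 7.
LPT (decreasing processing time): C B A D.
C: 0→10, due 33, tardiness 0
B: 10→17, due 11, tardiness 6
A: 17→23, due 20, tardiness 3
D: 23→28, due 22, tardiness 6
Sum = 0+6+3+6 = 15.
FIFO 8, SPT 7, LPT 15 → minimum 7.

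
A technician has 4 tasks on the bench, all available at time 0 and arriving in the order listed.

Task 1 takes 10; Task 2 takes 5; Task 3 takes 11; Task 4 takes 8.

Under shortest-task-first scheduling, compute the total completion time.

SPT (increasing processing time): Task 2 Task 4 Task 1 Task 3.
Task 2: 0→5
Task 4: 5→13
Task 1: 13→23
Task 3: 23→34
Sum = 5+13+23+34 = 75.

75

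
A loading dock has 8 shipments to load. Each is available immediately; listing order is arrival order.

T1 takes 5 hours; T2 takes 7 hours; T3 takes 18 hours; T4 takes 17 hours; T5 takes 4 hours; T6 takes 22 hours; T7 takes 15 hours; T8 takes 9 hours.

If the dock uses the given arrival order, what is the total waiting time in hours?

306

FIFO (arrival order): T1 T2 T3 T4 T5 T6 T7 T8.
T1: waits 0, runs 0→5
T2: waits 5, runs 5→12
T3: waits 12, runs 12→30
T4: waits 30, runs 30→47
T5: waits 47, runs 47→51
T6: waits 51, runs 51→73
T7: waits 73, runs 73→88
T8: waits 88, runs 88→97
Sum = 0+5+12+30+47+51+73+88 = 306.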